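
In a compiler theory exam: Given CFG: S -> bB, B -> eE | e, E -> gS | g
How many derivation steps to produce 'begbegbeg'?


Grammar: S -> bB, B -> eE | e, E -> gS | g
Deriving 'begbegbeg':
Step 1: S -> bB => bB
Step 2: B -> eE => beE
Step 3: E -> gS => begS
Step 4: S -> bB => begbB
Step 5: B -> eE => begbeE
Step 6: E -> gS => begbegS
Step 7: S -> bB => begbegbB
Step 8: B -> eE => begbegbeE
Step 9: E -> g => begbegbeg
Total derivation steps: 9

9


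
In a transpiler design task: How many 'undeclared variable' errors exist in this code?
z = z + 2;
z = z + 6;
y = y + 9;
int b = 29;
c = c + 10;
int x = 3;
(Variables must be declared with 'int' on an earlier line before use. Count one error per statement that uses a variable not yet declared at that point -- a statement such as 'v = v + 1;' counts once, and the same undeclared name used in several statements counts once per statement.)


Scanning code line by line:
  Line 1: use 'z' -> ERROR (undeclared)
  Line 2: use 'z' -> ERROR (undeclared)
  Line 3: use 'y' -> ERROR (undeclared)
  Line 4: declare 'b' -> declared = ['b']
  Line 5: use 'c' -> ERROR (undeclared)
  Line 6: declare 'x' -> declared = ['b', 'x']
Total undeclared variable errors: 4

4


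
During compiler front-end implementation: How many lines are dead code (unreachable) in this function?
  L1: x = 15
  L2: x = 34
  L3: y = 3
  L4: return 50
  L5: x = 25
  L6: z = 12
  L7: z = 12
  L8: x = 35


Analyzing control flow:
  L1: reachable (before return)
  L2: reachable (before return)
  L3: reachable (before return)
  L4: reachable (return statement)
  L5: DEAD (after return at L4)
  L6: DEAD (after return at L4)
  L7: DEAD (after return at L4)
  L8: DEAD (after return at L4)
Return at L4, total lines = 8
Dead lines: L5 through L8
Count: 4

4


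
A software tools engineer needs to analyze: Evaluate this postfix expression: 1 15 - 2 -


Processing tokens left to right:
Push 1, Push 15
Pop 1 and 15, compute 1 - 15 = -14, push -14
Push 2
Pop -14 and 2, compute -14 - 2 = -16, push -16
Stack result: -16

-16


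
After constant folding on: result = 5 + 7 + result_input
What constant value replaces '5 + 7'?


Identifying constant sub-expression:
  Original: result = 5 + 7 + result_input
  5 and 7 are both compile-time constants
  Evaluating: 5 + 7 = 12
  After folding: result = 12 + result_input

12


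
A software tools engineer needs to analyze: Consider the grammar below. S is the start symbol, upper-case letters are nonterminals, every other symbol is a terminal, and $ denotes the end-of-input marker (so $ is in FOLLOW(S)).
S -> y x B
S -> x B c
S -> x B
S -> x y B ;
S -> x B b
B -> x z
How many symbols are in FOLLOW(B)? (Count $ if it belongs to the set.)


S is the start symbol and does not occur in any rule body, so FOLLOW(S) = {$}.
Examining every occurrence of B in a rule body:
  S -> y x B : B is at the right end -> add FOLLOW(S) = {$}
  S -> x B c : B is followed by terminal 'c' -> add 'c'
  S -> x B : B is at the right end -> add FOLLOW(S) = {$} (already in the set)
  S -> x y B ; : B is followed by terminal ';' -> add ';'
  S -> x B b : B is followed by terminal 'b' -> add 'b'
  B -> x z : B does not occur in the body -> contributes nothing
FOLLOW(B) = {;, b, c, $}
Count: 4

4


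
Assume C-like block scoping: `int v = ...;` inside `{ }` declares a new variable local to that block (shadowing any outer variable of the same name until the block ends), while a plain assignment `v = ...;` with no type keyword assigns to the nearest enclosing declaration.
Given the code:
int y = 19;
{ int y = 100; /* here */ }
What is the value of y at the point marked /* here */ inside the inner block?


Analyzing scoping rules:
Outer scope: declares y = 19
Inner block: 'int y = 100;' declares a NEW y that shadows the outer one
Inside the block the inner declaration is in scope -> 100
Result: 100

100


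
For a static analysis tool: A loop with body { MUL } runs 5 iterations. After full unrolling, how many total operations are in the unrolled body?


Loop body operations: MUL (1 op per iteration)
Unrolling 5 iterations:
  Iteration 1: MUL (1 ops)
  Iteration 2: MUL (1 ops)
  Iteration 3: MUL (1 ops)
  Iteration 4: MUL (1 ops)
  Iteration 5: MUL (1 ops)
Total: 5 iterations * 1 ops/iter = 5 operations

5


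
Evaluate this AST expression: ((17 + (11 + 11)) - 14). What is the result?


Expression: ((17 + (11 + 11)) - 14)
Evaluating step by step:
  11 + 11 = 22
  17 + 22 = 39
  39 - 14 = 25
Result: 25

25


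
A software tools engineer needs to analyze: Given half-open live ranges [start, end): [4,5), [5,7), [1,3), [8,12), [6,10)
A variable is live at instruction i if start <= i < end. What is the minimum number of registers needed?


Live ranges:
  Var0: [4, 5)
  Var1: [5, 7)
  Var2: [1, 3)
  Var3: [8, 12)
  Var4: [6, 10)
Sweep-line events (position, delta, active):
  pos=1 start -> active=1
  pos=3 end -> active=0
  pos=4 start -> active=1
  pos=5 end -> active=0
  pos=5 start -> active=1
  pos=6 start -> active=2
  pos=7 end -> active=1
  pos=8 start -> active=2
  pos=10 end -> active=1
  pos=12 end -> active=0
Maximum simultaneous active: 2
Minimum registers needed: 2

2


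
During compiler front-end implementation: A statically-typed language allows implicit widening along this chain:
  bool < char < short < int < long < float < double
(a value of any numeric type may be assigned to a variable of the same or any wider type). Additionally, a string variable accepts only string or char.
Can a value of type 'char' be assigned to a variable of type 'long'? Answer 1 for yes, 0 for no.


Target variable type: long
Source value type: char
Numeric ranks: char=1, long=4
Widening allowed iff rank(source) <= rank(target): 1 <= 4? Yes
Result: 1

1


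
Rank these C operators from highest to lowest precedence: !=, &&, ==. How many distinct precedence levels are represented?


Looking up precedence for each operator:
  != -> precedence 3
  && -> precedence 2
  == -> precedence 3
Sorted highest to lowest: !=, ==, &&
Distinct precedence values: [3, 2]
Number of distinct levels: 2

2


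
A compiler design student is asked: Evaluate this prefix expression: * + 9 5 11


Parsing prefix expression: * + 9 5 11
Step 1: Innermost operation '+ 9 5'
  9 + 5 = 14
Step 2: Outer operation '* [14] 11'
  14 * 11 = 154

154


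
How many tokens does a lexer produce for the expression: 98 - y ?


Scanning '98 - y'
Token 1: '98' -> integer_literal
Token 2: '-' -> operator
Token 3: 'y' -> identifier
Total tokens: 3

3


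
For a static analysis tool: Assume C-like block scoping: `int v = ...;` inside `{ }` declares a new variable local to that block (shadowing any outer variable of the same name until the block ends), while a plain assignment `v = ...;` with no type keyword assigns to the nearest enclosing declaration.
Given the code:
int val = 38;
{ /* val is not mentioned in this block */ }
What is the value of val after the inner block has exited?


Analyzing scoping rules:
Outer scope: declares val = 38
Inner block: val is neither redeclared nor assigned -> unchanged
After the block -> 38
Result: 38

38


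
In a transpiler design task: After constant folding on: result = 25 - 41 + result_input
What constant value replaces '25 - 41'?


Identifying constant sub-expression:
  Original: result = 25 - 41 + result_input
  25 and 41 are both compile-time constants
  Evaluating: 25 - 41 = -16
  After folding: result = -16 + result_input

-16


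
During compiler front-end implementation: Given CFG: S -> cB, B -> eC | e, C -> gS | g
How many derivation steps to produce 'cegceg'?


Grammar: S -> cB, B -> eC | e, C -> gS | g
Deriving 'cegceg':
Step 1: S -> cB => cB
Step 2: B -> eC => ceC
Step 3: C -> gS => cegS
Step 4: S -> cB => cegcB
Step 5: B -> eC => cegceC
Step 6: C -> g => cegceg
Total derivation steps: 6

6


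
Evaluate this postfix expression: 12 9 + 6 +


Processing tokens left to right:
Push 12, Push 9
Pop 12 and 9, compute 12 + 9 = 21, push 21
Push 6
Pop 21 and 6, compute 21 + 6 = 27, push 27
Stack result: 27

27


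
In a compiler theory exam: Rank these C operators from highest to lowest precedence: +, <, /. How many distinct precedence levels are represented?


Looking up precedence for each operator:
  + -> precedence 5
  < -> precedence 4
  / -> precedence 6
Sorted highest to lowest: /, +, <
Distinct precedence values: [6, 5, 4]
Number of distinct levels: 3

3


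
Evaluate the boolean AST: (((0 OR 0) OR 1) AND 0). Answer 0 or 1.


Step 1: Evaluate inner node
  0 OR 0 = 0
Step 2: Evaluate next node
  0 OR 1 = 1
Step 3: Evaluate root node
  1 AND 0 = 0

0


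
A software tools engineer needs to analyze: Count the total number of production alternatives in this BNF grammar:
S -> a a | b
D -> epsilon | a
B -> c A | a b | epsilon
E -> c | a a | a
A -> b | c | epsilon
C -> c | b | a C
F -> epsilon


Counting alternatives per rule:
  S: 2 alternative(s)
  D: 2 alternative(s)
  B: 3 alternative(s)
  E: 3 alternative(s)
  A: 3 alternative(s)
  C: 3 alternative(s)
  F: 1 alternative(s)
Sum: 2 + 2 + 3 + 3 + 3 + 3 + 1 = 17

17


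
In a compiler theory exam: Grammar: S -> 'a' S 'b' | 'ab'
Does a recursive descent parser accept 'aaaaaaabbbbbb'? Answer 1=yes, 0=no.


Grammar accepts strings of the form a^n b^n (n >= 1)
Word: 'aaaaaaabbbbbb'
Counting: 7 a's and 6 b's
Check: 7 == 6? No
Mismatch: a-count != b-count
Rejected

0


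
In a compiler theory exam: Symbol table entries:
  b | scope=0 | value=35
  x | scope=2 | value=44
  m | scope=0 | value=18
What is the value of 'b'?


Searching symbol table for 'b':
  b | scope=0 | value=35 <- MATCH
  x | scope=2 | value=44
  m | scope=0 | value=18
Found 'b' at scope 0 with value 35

35


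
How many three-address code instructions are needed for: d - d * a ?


Expression: d - d * a
Generating three-address code (respecting * over +/- precedence):
  Instruction 1: t1 = d * a
  Instruction 2: t2 = d - t1
Total instructions: 2

2


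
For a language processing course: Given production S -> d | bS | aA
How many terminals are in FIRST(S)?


Production: S -> d | bS | aA
Examining each alternative for leading terminals:
  S -> d : first terminal = 'd'
  S -> bS : first terminal = 'b'
  S -> aA : first terminal = 'a'
FIRST(S) = {a, b, d}
Count: 3

3


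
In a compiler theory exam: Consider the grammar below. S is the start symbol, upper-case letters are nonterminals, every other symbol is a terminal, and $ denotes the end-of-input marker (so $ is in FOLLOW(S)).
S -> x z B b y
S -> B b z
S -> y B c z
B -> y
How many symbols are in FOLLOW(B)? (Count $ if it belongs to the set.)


S is the start symbol and does not occur in any rule body, so FOLLOW(S) = {$}.
Examining every occurrence of B in a rule body:
  S -> x z B b y : B is followed by terminal 'b' -> add 'b'
  S -> B b z : B is followed by terminal 'b' -> add 'b' (already in the set)
  S -> y B c z : B is followed by terminal 'c' -> add 'c'
  B -> y : B does not occur in the body -> contributes nothing
FOLLOW(B) = {b, c}
Count: 2

2


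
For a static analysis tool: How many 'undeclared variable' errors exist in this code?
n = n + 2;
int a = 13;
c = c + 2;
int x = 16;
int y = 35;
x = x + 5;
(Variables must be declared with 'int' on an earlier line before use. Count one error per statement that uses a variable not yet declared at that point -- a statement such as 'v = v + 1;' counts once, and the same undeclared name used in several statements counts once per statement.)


Scanning code line by line:
  Line 1: use 'n' -> ERROR (undeclared)
  Line 2: declare 'a' -> declared = ['a']
  Line 3: use 'c' -> ERROR (undeclared)
  Line 4: declare 'x' -> declared = ['a', 'x']
  Line 5: declare 'y' -> declared = ['a', 'x', 'y']
  Line 6: use 'x' -> OK (declared)
Total undeclared variable errors: 2

2


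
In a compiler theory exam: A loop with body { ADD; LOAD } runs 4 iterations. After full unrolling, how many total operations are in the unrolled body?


Loop body operations: ADD, LOAD (2 ops per iteration)
Unrolling 4 iterations:
  Iteration 1: ADD, LOAD (2 ops)
  Iteration 2: ADD, LOAD (2 ops)
  Iteration 3: ADD, LOAD (2 ops)
  Iteration 4: ADD, LOAD (2 ops)
Total: 4 iterations * 2 ops/iter = 8 operations

8


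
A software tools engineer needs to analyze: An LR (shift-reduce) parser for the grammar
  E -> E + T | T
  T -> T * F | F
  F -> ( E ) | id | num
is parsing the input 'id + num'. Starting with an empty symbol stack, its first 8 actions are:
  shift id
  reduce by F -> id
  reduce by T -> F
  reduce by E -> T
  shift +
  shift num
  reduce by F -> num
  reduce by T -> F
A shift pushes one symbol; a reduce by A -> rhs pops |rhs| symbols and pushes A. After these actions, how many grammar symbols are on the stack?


Tracking the symbol stack through each action:
  Action 1: shift 'id' : push -> stack = [id] (size 1)
  Action 2: reduce by F -> id : pop 1, push F -> stack = [F] (size 1)
  Action 3: reduce by T -> F : pop 1, push T -> stack = [T] (size 1)
  Action 4: reduce by E -> T : pop 1, push E -> stack = [E] (size 1)
  Action 5: shift '+' : push -> stack = [E, +] (size 2)
  Action 6: shift 'num' : push -> stack = [E, +, num] (size 3)
  Action 7: reduce by F -> num : pop 1, push F -> stack = [E, +, F] (size 3)
  Action 8: reduce by T -> F : pop 1, push T -> stack = [E, +, T] (size 3)
Final stack size: 3

3


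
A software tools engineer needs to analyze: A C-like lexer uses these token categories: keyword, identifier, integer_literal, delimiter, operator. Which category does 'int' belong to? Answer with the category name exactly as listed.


Token: 'int'
Checking categories:
  identifier: no
  integer_literal: no
  operator: no
  keyword: YES
  delimiter: no
Category: keyword

keyword


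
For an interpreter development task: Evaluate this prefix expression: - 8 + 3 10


Parsing prefix expression: - 8 + 3 10
Step 1: Innermost operation '+ 3 10'
  3 + 10 = 13
Step 2: Outer operation '- 8 [13]'
  8 - 13 = -5

-5


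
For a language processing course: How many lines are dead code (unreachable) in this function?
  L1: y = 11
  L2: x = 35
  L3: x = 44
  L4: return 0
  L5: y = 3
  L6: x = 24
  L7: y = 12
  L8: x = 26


Analyzing control flow:
  L1: reachable (before return)
  L2: reachable (before return)
  L3: reachable (before return)
  L4: reachable (return statement)
  L5: DEAD (after return at L4)
  L6: DEAD (after return at L4)
  L7: DEAD (after return at L4)
  L8: DEAD (after return at L4)
Return at L4, total lines = 8
Dead lines: L5 through L8
Count: 4

4


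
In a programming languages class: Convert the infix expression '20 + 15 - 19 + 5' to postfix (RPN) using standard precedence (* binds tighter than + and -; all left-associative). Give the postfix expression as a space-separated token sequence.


Applying the shunting-yard algorithm:
  Operand 20 -> output
  Push '+' onto operator stack -> op-stack: [+]
  Operand 15 -> output
  See '-' (prec 1); top '+' (prec 1) >= it -> pop '+' to output
  Push '-' onto operator stack -> op-stack: [-]
  Operand 19 -> output
  See '+' (prec 1); top '-' (prec 1) >= it -> pop '-' to output
  Push '+' onto operator stack -> op-stack: [+]
  Operand 5 -> output
  End of input: pop '+' to output
Postfix result: 20 15 + 19 - 5 +

20 15 + 19 - 5 +


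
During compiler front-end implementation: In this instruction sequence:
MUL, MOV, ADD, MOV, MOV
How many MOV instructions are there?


Scanning instruction sequence for MOV:
  Position 1: MUL
  Position 2: MOV <- MATCH
  Position 3: ADD
  Position 4: MOV <- MATCH
  Position 5: MOV <- MATCH
Matches at positions: [2, 4, 5]
Total MOV count: 3

3


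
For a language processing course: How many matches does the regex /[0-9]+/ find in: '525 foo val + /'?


Pattern: /[0-9]+/ (int literals)
Input: '525 foo val + /'
Scanning for matches:
  Match 1: '525'
Total matches: 1

1


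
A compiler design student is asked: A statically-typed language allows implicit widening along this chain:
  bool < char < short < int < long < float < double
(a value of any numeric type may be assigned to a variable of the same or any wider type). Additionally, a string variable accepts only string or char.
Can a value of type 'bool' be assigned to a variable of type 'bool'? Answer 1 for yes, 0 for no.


Target variable type: bool
Source value type: bool
Numeric ranks: bool=0, bool=0
Widening allowed iff rank(source) <= rank(target): 0 <= 0? Yes
Result: 1

1


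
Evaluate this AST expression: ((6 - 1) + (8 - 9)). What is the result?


Expression: ((6 - 1) + (8 - 9))
Evaluating step by step:
  6 - 1 = 5
  8 - 9 = -1
  5 + -1 = 4
Result: 4

4


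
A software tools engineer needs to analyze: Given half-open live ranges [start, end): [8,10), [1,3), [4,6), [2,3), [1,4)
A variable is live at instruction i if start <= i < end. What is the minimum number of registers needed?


Live ranges:
  Var0: [8, 10)
  Var1: [1, 3)
  Var2: [4, 6)
  Var3: [2, 3)
  Var4: [1, 4)
Sweep-line events (position, delta, active):
  pos=1 start -> active=1
  pos=1 start -> active=2
  pos=2 start -> active=3
  pos=3 end -> active=2
  pos=3 end -> active=1
  pos=4 end -> active=0
  pos=4 start -> active=1
  pos=6 end -> active=0
  pos=8 start -> active=1
  pos=10 end -> active=0
Maximum simultaneous active: 3
Minimum registers needed: 3

3


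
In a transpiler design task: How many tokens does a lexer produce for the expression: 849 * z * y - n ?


Scanning '849 * z * y - n'
Token 1: '849' -> integer_literal
Token 2: '*' -> operator
Token 3: 'z' -> identifier
Token 4: '*' -> operator
Token 5: 'y' -> identifier
Token 6: '-' -> operator
Token 7: 'n' -> identifier
Total tokens: 7

7


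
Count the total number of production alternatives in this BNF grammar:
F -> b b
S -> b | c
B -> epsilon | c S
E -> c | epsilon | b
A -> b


Counting alternatives per rule:
  F: 1 alternative(s)
  S: 2 alternative(s)
  B: 2 alternative(s)
  E: 3 alternative(s)
  A: 1 alternative(s)
Sum: 1 + 2 + 2 + 3 + 1 = 9

9


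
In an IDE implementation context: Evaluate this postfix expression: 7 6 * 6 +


Processing tokens left to right:
Push 7, Push 6
Pop 7 and 6, compute 7 * 6 = 42, push 42
Push 6
Pop 42 and 6, compute 42 + 6 = 48, push 48
Stack result: 48

48


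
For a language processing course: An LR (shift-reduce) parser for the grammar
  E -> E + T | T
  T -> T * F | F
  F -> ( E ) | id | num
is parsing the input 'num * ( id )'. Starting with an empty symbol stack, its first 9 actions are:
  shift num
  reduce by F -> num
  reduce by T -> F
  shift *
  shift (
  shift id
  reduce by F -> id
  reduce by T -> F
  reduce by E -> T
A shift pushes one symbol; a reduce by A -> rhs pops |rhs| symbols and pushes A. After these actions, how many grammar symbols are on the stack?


Tracking the symbol stack through each action:
  Action 1: shift 'num' : push -> stack = [num] (size 1)
  Action 2: reduce by F -> num : pop 1, push F -> stack = [F] (size 1)
  Action 3: reduce by T -> F : pop 1, push T -> stack = [T] (size 1)
  Action 4: shift '*' : push -> stack = [T, *] (size 2)
  Action 5: shift '(' : push -> stack = [T, *, (] (size 3)
  Action 6: shift 'id' : push -> stack = [T, *, (, id] (size 4)
  Action 7: reduce by F -> id : pop 1, push F -> stack = [T, *, (, F] (size 4)
  Action 8: reduce by T -> F : pop 1, push T -> stack = [T, *, (, T] (size 4)
  Action 9: reduce by E -> T : pop 1, push E -> stack = [T, *, (, E] (size 4)
Final stack size: 4

4


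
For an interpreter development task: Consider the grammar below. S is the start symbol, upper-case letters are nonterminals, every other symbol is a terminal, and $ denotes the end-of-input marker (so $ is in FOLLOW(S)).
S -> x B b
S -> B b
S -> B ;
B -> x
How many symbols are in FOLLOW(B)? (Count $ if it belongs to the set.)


S is the start symbol and does not occur in any rule body, so FOLLOW(S) = {$}.
Examining every occurrence of B in a rule body:
  S -> x B b : B is followed by terminal 'b' -> add 'b'
  S -> B b : B is followed by terminal 'b' -> add 'b' (already in the set)
  S -> B ; : B is followed by terminal ';' -> add ';'
  B -> x : B does not occur in the body -> contributes nothing
FOLLOW(B) = {;, b}
Count: 2

2


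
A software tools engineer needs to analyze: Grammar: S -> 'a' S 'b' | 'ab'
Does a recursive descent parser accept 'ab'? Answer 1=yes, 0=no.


Grammar accepts strings of the form a^n b^n (n >= 1)
Word: 'ab'
Counting: 1 a's and 1 b's
Check: 1 == 1? Yes
Derivation (S -> aSb applied 0 time(s), then S -> ab): S => ab
Accepted

1


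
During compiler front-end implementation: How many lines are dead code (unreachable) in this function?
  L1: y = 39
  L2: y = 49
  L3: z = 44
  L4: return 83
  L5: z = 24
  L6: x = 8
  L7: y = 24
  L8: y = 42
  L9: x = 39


Analyzing control flow:
  L1: reachable (before return)
  L2: reachable (before return)
  L3: reachable (before return)
  L4: reachable (return statement)
  L5: DEAD (after return at L4)
  L6: DEAD (after return at L4)
  L7: DEAD (after return at L4)
  L8: DEAD (after return at L4)
  L9: DEAD (after return at L4)
Return at L4, total lines = 9
Dead lines: L5 through L9
Count: 5

5


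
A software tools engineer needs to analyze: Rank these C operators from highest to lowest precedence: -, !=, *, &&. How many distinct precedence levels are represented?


Looking up precedence for each operator:
  - -> precedence 5
  != -> precedence 3
  * -> precedence 6
  && -> precedence 2
Sorted highest to lowest: *, -, !=, &&
Distinct precedence values: [6, 5, 3, 2]
Number of distinct levels: 4

4


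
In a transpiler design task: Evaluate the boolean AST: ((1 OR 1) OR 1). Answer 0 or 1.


Step 1: Evaluate inner node
  1 OR 1 = 1
Step 2: Evaluate root node
  1 OR 1 = 1

1


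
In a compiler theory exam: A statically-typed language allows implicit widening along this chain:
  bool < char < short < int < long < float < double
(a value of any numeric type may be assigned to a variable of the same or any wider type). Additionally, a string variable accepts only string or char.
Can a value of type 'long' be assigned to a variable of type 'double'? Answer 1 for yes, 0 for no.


Target variable type: double
Source value type: long
Numeric ranks: long=4, double=6
Widening allowed iff rank(source) <= rank(target): 4 <= 6? Yes
Result: 1

1


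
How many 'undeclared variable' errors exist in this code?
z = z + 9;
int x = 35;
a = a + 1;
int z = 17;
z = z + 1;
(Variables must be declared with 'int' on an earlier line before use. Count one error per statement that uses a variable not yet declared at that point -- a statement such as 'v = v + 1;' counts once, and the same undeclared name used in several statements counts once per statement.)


Scanning code line by line:
  Line 1: use 'z' -> ERROR (undeclared)
  Line 2: declare 'x' -> declared = ['x']
  Line 3: use 'a' -> ERROR (undeclared)
  Line 4: declare 'z' -> declared = ['x', 'z']
  Line 5: use 'z' -> OK (declared)
Total undeclared variable errors: 2

2


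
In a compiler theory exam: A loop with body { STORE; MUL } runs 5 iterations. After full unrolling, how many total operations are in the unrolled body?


Loop body operations: STORE, MUL (2 ops per iteration)
Unrolling 5 iterations:
  Iteration 1: STORE, MUL (2 ops)
  Iteration 2: STORE, MUL (2 ops)
  Iteration 3: STORE, MUL (2 ops)
  Iteration 4: STORE, MUL (2 ops)
  Iteration 5: STORE, MUL (2 ops)
Total: 5 iterations * 2 ops/iter = 10 operations

10


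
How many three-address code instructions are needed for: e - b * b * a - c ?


Expression: e - b * b * a - c
Generating three-address code (respecting * over +/- precedence):
  Instruction 1: t1 = b * b
  Instruction 2: t2 = t1 * a
  Instruction 3: t3 = e - t2
  Instruction 4: t4 = t3 - c
Total instructions: 4

4


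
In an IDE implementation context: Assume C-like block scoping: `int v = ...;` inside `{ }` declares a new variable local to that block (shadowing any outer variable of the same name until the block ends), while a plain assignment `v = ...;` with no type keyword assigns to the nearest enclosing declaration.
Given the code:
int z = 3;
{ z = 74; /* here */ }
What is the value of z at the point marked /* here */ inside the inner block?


Analyzing scoping rules:
Outer scope: declares z = 3
Inner block: 'z = 74;' has no type keyword, so it is an assignment to the outer z (no shadowing)
Inside the block, after the assignment -> 74
Result: 74

74


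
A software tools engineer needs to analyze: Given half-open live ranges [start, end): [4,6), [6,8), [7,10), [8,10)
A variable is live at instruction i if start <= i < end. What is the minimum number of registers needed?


Live ranges:
  Var0: [4, 6)
  Var1: [6, 8)
  Var2: [7, 10)
  Var3: [8, 10)
Sweep-line events (position, delta, active):
  pos=4 start -> active=1
  pos=6 end -> active=0
  pos=6 start -> active=1
  pos=7 start -> active=2
  pos=8 end -> active=1
  pos=8 start -> active=2
  pos=10 end -> active=1
  pos=10 end -> active=0
Maximum simultaneous active: 2
Minimum registers needed: 2

2


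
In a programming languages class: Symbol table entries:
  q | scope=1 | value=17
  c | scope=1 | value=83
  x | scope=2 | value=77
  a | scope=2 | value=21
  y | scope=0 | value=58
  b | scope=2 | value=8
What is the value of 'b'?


Searching symbol table for 'b':
  q | scope=1 | value=17
  c | scope=1 | value=83
  x | scope=2 | value=77
  a | scope=2 | value=21
  y | scope=0 | value=58
  b | scope=2 | value=8 <- MATCH
Found 'b' at scope 2 with value 8

8


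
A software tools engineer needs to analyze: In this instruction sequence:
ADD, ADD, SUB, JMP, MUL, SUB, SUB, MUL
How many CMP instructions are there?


Scanning instruction sequence for CMP:
  Position 1: ADD
  Position 2: ADD
  Position 3: SUB
  Position 4: JMP
  Position 5: MUL
  Position 6: SUB
  Position 7: SUB
  Position 8: MUL
Matches at positions: []
Total CMP count: 0

0


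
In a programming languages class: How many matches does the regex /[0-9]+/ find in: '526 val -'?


Pattern: /[0-9]+/ (int literals)
Input: '526 val -'
Scanning for matches:
  Match 1: '526'
Total matches: 1

1


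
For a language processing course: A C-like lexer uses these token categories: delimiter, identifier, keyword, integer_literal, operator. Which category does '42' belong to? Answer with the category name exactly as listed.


Token: '42'
Checking categories:
  identifier: no
  integer_literal: YES
  operator: no
  keyword: no
  delimiter: no
Category: integer_literal

integer_literal


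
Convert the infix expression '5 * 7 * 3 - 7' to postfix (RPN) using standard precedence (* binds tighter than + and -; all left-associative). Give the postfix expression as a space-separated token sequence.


Applying the shunting-yard algorithm:
  Operand 5 -> output
  Push '*' onto operator stack -> op-stack: [*]
  Operand 7 -> output
  See '*' (prec 2); top '*' (prec 2) >= it -> pop '*' to output
  Push '*' onto operator stack -> op-stack: [*]
  Operand 3 -> output
  See '-' (prec 1); top '*' (prec 2) >= it -> pop '*' to output
  Push '-' onto operator stack -> op-stack: [-]
  Operand 7 -> output
  End of input: pop '-' to output
Postfix result: 5 7 * 3 * 7 -

5 7 * 3 * 7 -


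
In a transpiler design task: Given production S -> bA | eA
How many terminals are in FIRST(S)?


Production: S -> bA | eA
Examining each alternative for leading terminals:
  S -> bA : first terminal = 'b'
  S -> eA : first terminal = 'e'
FIRST(S) = {b, e}
Count: 2

2


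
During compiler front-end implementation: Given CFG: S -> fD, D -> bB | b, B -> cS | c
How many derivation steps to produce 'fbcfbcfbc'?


Grammar: S -> fD, D -> bB | b, B -> cS | c
Deriving 'fbcfbcfbc':
Step 1: S -> fD => fD
Step 2: D -> bB => fbB
Step 3: B -> cS => fbcS
Step 4: S -> fD => fbcfD
Step 5: D -> bB => fbcfbB
Step 6: B -> cS => fbcfbcS
Step 7: S -> fD => fbcfbcfD
Step 8: D -> bB => fbcfbcfbB
Step 9: B -> c => fbcfbcfbc
Total derivation steps: 9

9


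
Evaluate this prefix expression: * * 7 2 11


Parsing prefix expression: * * 7 2 11
Step 1: Innermost operation '* 7 2'
  7 * 2 = 14
Step 2: Outer operation '* [14] 11'
  14 * 11 = 154

154


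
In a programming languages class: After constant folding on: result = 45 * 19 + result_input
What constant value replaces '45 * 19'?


Identifying constant sub-expression:
  Original: result = 45 * 19 + result_input
  45 and 19 are both compile-time constants
  Evaluating: 45 * 19 = 855
  After folding: result = 855 + result_input

855


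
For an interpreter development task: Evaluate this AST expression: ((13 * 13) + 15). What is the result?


Expression: ((13 * 13) + 15)
Evaluating step by step:
  13 * 13 = 169
  169 + 15 = 184
Result: 184

184


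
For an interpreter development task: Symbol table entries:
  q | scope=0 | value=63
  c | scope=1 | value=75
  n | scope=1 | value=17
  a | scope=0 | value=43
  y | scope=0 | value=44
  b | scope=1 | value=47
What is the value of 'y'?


Searching symbol table for 'y':
  q | scope=0 | value=63
  c | scope=1 | value=75
  n | scope=1 | value=17
  a | scope=0 | value=43
  y | scope=0 | value=44 <- MATCH
  b | scope=1 | value=47
Found 'y' at scope 0 with value 44

44


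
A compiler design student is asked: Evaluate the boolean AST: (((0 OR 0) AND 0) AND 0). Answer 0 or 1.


Step 1: Evaluate inner node
  0 OR 0 = 0
Step 2: Evaluate next node
  0 AND 0 = 0
Step 3: Evaluate root node
  0 AND 0 = 0

0


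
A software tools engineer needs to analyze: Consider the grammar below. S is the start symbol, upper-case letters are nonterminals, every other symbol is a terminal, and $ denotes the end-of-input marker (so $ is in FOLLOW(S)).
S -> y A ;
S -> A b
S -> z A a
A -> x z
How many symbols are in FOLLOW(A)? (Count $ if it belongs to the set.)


S is the start symbol and does not occur in any rule body, so FOLLOW(S) = {$}.
Examining every occurrence of A in a rule body:
  S -> y A ; : A is followed by terminal ';' -> add ';'
  S -> A b : A is followed by terminal 'b' -> add 'b'
  S -> z A a : A is followed by terminal 'a' -> add 'a'
  A -> x z : A does not occur in the body -> contributes nothing
FOLLOW(A) = {;, a, b}
Count: 3

3


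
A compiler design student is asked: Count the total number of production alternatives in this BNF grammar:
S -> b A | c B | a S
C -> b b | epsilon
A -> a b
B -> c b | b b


Counting alternatives per rule:
  S: 3 alternative(s)
  C: 2 alternative(s)
  A: 1 alternative(s)
  B: 2 alternative(s)
Sum: 3 + 2 + 1 + 2 = 8

8


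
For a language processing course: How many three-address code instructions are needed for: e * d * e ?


Expression: e * d * e
Generating three-address code (respecting * over +/- precedence):
  Instruction 1: t1 = e * d
  Instruction 2: t2 = t1 * e
Total instructions: 2

2


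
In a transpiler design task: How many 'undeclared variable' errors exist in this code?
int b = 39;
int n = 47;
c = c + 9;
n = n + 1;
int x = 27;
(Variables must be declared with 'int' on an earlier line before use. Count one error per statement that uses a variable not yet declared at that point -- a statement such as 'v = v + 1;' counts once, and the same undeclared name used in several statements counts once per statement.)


Scanning code line by line:
  Line 1: declare 'b' -> declared = ['b']
  Line 2: declare 'n' -> declared = ['b', 'n']
  Line 3: use 'c' -> ERROR (undeclared)
  Line 4: use 'n' -> OK (declared)
  Line 5: declare 'x' -> declared = ['b', 'n', 'x']
Total undeclared variable errors: 1

1


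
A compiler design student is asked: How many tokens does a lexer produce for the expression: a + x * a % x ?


Scanning 'a + x * a % x'
Token 1: 'a' -> identifier
Token 2: '+' -> operator
Token 3: 'x' -> identifier
Token 4: '*' -> operator
Token 5: 'a' -> identifier
Token 6: '%' -> operator
Token 7: 'x' -> identifier
Total tokens: 7

7


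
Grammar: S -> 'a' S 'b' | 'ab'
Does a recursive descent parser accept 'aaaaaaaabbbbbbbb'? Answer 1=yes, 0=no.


Grammar accepts strings of the form a^n b^n (n >= 1)
Word: 'aaaaaaaabbbbbbbb'
Counting: 8 a's and 8 b's
Check: 8 == 8? Yes
Derivation (S -> aSb applied 7 time(s), then S -> ab): S => aSb => aaSbb => aaaSbbb => aaaaSbbbb => aaaaaSbbbbb => aaaaaaSbbbbbb => aaaaaaaSbbbbbbb => aaaaaaaabbbbbbbb
Accepted

1


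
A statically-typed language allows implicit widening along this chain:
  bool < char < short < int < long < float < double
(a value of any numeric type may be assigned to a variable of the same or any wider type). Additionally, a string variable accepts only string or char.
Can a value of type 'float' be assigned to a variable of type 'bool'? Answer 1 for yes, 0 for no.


Target variable type: bool
Source value type: float
Numeric ranks: float=5, bool=0
Widening allowed iff rank(source) <= rank(target): 5 <= 0? No
Result: 0

0


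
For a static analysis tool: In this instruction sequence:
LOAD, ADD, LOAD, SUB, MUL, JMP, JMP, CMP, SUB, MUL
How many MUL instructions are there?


Scanning instruction sequence for MUL:
  Position 1: LOAD
  Position 2: ADD
  Position 3: LOAD
  Position 4: SUB
  Position 5: MUL <- MATCH
  Position 6: JMP
  Position 7: JMP
  Position 8: CMP
  Position 9: SUB
  Position 10: MUL <- MATCH
Matches at positions: [5, 10]
Total MUL count: 2

2


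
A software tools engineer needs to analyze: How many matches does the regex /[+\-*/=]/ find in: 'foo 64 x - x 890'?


Pattern: /[+\-*/=]/ (operators)
Input: 'foo 64 x - x 890'
Scanning for matches:
  Match 1: '-'
Total matches: 1

1


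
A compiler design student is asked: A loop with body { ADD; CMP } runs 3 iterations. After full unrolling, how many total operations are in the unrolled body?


Loop body operations: ADD, CMP (2 ops per iteration)
Unrolling 3 iterations:
  Iteration 1: ADD, CMP (2 ops)
  Iteration 2: ADD, CMP (2 ops)
  Iteration 3: ADD, CMP (2 ops)
Total: 3 iterations * 2 ops/iter = 6 operations

6


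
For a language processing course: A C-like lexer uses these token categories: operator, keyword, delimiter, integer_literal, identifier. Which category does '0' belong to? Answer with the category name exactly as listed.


Token: '0'
Checking categories:
  identifier: no
  integer_literal: YES
  operator: no
  keyword: no
  delimiter: no
Category: integer_literal

integer_literal


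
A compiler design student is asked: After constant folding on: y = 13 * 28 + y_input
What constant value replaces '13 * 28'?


Identifying constant sub-expression:
  Original: y = 13 * 28 + y_input
  13 and 28 are both compile-time constants
  Evaluating: 13 * 28 = 364
  After folding: y = 364 + y_input

364


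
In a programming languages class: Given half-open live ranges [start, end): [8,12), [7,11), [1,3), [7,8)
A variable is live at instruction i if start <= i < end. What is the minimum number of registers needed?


Live ranges:
  Var0: [8, 12)
  Var1: [7, 11)
  Var2: [1, 3)
  Var3: [7, 8)
Sweep-line events (position, delta, active):
  pos=1 start -> active=1
  pos=3 end -> active=0
  pos=7 start -> active=1
  pos=7 start -> active=2
  pos=8 end -> active=1
  pos=8 start -> active=2
  pos=11 end -> active=1
  pos=12 end -> active=0
Maximum simultaneous active: 2
Minimum registers needed: 2

2


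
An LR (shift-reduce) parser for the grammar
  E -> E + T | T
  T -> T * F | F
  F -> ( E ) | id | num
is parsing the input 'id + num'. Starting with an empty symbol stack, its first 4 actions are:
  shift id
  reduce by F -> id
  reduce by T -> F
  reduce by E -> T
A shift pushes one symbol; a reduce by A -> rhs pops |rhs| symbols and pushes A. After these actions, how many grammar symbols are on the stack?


Tracking the symbol stack through each action:
  Action 1: shift 'id' : push -> stack = [id] (size 1)
  Action 2: reduce by F -> id : pop 1, push F -> stack = [F] (size 1)
  Action 3: reduce by T -> F : pop 1, push T -> stack = [T] (size 1)
  Action 4: reduce by E -> T : pop 1, push E -> stack = [E] (size 1)
Final stack size: 1

1


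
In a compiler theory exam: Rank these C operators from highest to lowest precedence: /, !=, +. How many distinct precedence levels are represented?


Looking up precedence for each operator:
  / -> precedence 6
  != -> precedence 3
  + -> precedence 5
Sorted highest to lowest: /, +, !=
Distinct precedence values: [6, 5, 3]
Number of distinct levels: 3

3


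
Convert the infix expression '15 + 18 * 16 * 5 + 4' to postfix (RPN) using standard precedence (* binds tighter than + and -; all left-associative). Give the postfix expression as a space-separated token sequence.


Applying the shunting-yard algorithm:
  Operand 15 -> output
  Push '+' onto operator stack -> op-stack: [+]
  Operand 18 -> output
  Push '*' onto operator stack -> op-stack: [+, *]
  Operand 16 -> output
  See '*' (prec 2); top '*' (prec 2) >= it -> pop '*' to output
  Push '*' onto operator stack -> op-stack: [+, *]
  Operand 5 -> output
  See '+' (prec 1); top '*' (prec 2) >= it -> pop '*' to output
  See '+' (prec 1); top '+' (prec 1) >= it -> pop '+' to output
  Push '+' onto operator stack -> op-stack: [+]
  Operand 4 -> output
  End of input: pop '+' to output
Postfix result: 15 18 16 * 5 * + 4 +

15 18 16 * 5 * + 4 +


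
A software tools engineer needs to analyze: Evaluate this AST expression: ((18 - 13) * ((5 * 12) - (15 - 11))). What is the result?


Expression: ((18 - 13) * ((5 * 12) - (15 - 11)))
Evaluating step by step:
  18 - 13 = 5
  5 * 12 = 60
  15 - 11 = 4
  60 - 4 = 56
  5 * 56 = 280
Result: 280

280


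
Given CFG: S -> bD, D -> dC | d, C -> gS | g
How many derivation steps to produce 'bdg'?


Grammar: S -> bD, D -> dC | d, C -> gS | g
Deriving 'bdg':
Step 1: S -> bD => bD
Step 2: D -> dC => bdC
Step 3: C -> g => bdg
Total derivation steps: 3

3


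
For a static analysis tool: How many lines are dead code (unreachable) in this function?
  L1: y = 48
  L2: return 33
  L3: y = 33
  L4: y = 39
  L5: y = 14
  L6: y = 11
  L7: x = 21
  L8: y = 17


Analyzing control flow:
  L1: reachable (before return)
  L2: reachable (return statement)
  L3: DEAD (after return at L2)
  L4: DEAD (after return at L2)
  L5: DEAD (after return at L2)
  L6: DEAD (after return at L2)
  L7: DEAD (after return at L2)
  L8: DEAD (after return at L2)
Return at L2, total lines = 8
Dead lines: L3 through L8
Count: 6

6


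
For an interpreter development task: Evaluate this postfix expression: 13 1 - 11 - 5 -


Processing tokens left to right:
Push 13, Push 1
Pop 13 and 1, compute 13 - 1 = 12, push 12
Push 11
Pop 12 and 11, compute 12 - 11 = 1, push 1
Push 5
Pop 1 and 5, compute 1 - 5 = -4, push -4
Stack result: -4

-4


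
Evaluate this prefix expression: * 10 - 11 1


Parsing prefix expression: * 10 - 11 1
Step 1: Innermost operation '- 11 1'
  11 - 1 = 10
Step 2: Outer operation '* 10 [10]'
  10 * 10 = 100

100


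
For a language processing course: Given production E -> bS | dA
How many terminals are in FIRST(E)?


Production: E -> bS | dA
Examining each alternative for leading terminals:
  E -> bS : first terminal = 'b'
  E -> dA : first terminal = 'd'
FIRST(E) = {b, d}
Count: 2

2


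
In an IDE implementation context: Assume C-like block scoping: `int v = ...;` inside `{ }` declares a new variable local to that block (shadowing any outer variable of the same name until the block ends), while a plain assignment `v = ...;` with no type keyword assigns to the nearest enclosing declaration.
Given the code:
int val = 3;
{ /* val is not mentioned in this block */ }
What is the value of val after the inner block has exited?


Analyzing scoping rules:
Outer scope: declares val = 3
Inner block: val is neither redeclared nor assigned -> unchanged
After the block -> 3
Result: 3

3


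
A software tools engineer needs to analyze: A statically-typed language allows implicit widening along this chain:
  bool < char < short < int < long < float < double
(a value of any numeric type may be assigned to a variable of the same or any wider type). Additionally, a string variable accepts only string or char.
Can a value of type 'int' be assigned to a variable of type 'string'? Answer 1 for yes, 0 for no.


Target variable type: string
Source value type: int
Rule: string accepts only {string, char}
  source 'int' in {string, char}? No
Result: 0

0
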